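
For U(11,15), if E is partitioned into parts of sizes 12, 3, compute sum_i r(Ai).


r(Ai) = min(|Ai|, 11) for each part.
Sum = min(12,11) + min(3,11)
    = 11 + 3
    = 14.

14


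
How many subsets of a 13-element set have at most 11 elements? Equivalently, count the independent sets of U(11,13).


Independent sets of U(11,13) are all subsets of size <= 11.
Count = (13 choose 0) + (13 choose 1) + (13 choose 2) + (13 choose 3) + (13 choose 4) + (13 choose 5) + (13 choose 6) + (13 choose 7) + (13 choose 8) + (13 choose 9) + (13 choose 10) + (13 choose 11)
     = 1 + 13 + 78 + 286 + 715 + 1287 + 1716 + 1716 + 1287 + 715 + 286 + 78
     = 8178.

8178


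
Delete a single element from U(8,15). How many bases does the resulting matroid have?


Deleting e from U(8,15) gives U(8,14) since n > r.
Bases of U(8,14) = C(14,8) = 3003.

3003


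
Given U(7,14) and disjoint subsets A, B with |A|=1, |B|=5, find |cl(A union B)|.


|A union B| = 1 + 5 = 6 (disjoint).
In U(7,14), cl(S) = S if |S| < 7, else cl(S) = E.
Since 6 < 7, cl(A union B) = A union B.
|cl(A union B)| = 6.

6


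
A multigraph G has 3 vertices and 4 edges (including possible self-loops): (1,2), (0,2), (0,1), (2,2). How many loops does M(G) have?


In a graphic matroid, a loop is a self-loop edge (u,u) with rank 0.
Examining all 4 edges for self-loops...
Self-loops found: (2,2)
Number of loops = 1.

1


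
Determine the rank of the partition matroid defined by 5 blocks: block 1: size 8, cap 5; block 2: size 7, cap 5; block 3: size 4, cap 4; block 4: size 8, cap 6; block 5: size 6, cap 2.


Rank of a partition matroid = sum of min(|Si|, ci) for each block.
= min(8,5) + min(7,5) + min(4,4) + min(8,6) + min(6,2)
= 5 + 5 + 4 + 6 + 2
= 22.

22


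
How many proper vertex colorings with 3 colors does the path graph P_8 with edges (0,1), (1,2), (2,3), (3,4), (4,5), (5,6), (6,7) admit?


P(P_8, k) = k * (k-1)^(7).
P(3) = 3 * 2^7 = 3 * 128 = 384.

384


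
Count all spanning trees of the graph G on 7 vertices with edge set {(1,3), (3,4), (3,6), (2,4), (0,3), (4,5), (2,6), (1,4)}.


By Kirchhoff's matrix tree theorem, the number of spanning trees equals
the determinant of any cofactor of the Laplacian matrix L.
G has 7 vertices and 8 edges.
Computing the (6 x 6) cofactor determinant gives 11.

11


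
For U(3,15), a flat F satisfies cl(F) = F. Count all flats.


Flats of U(3,15): every subset of size < 3 is a flat, plus E itself.
Count = (15 choose 0) + (15 choose 1) + (15 choose 2) + 1
     = 1 + 15 + 105 + 1
     = 122.

122


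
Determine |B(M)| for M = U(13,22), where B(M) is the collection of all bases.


Bases of U(13,22) are all 13-element subsets of the 22-element ground set.
Number of bases = C(22,13).
(22 choose 13) = 497420.

497420


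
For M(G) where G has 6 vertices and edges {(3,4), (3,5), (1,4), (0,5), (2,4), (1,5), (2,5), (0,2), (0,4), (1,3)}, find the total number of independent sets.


An independent set in a graphic matroid is an acyclic edge subset.
G has 6 vertices and 10 edges.
Enumerate all 2^10 = 1024 subsets, checking for acyclicity.
Total independent sets = 476.

476


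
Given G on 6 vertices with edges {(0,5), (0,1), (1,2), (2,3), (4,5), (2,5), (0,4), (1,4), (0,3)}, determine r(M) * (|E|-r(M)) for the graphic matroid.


r(M) = |V| - c = 6 - 1 = 5.
nullity = |E| - r(M) = 9 - 5 = 4.
Product = 5 * 4 = 20.

20


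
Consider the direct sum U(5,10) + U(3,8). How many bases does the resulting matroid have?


Bases of a direct sum M1 + M2: |B| = |B(M1)| * |B(M2)|.
|B(U(5,10))| = C(10,5) = 252.
|B(U(3,8))| = C(8,3) = 56.
Total bases = 252 * 56 = 14112.

14112


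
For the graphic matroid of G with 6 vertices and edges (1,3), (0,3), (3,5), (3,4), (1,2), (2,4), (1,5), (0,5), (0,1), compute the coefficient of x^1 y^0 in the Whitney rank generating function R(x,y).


R(x,y) = sum over A in 2^E of x^(r(E)-r(A)) * y^(|A|-r(A)).
G has 6 vertices, 9 edges. r(E) = 5.
Enumerate all 2^9 = 512 subsets.
Count subsets with r(E)-r(A)=1 and |A|-r(A)=0: 98.

98


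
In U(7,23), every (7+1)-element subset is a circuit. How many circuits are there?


In U(7,23), circuits are the (8)-element subsets.
Any set of 8 elements is dependent, and removing any one element gives
an independent set of size 7, so it is a minimal dependent set.
Number of circuits = (23 choose 8) = 490314.

490314


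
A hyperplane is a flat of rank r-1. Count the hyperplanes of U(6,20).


Hyperplanes of U(6,20) are flats of rank 5.
In a uniform matroid, these are exactly the (5)-element subsets.
Count = C(20,5) = 15504.

15504


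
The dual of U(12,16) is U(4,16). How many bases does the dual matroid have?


The dual of U(r,n) is U(n-r, n) = U(4,16).
Bases of U(4,16) are all (4)-element subsets.
|B(M*)| = C(16,4) = 16! / (4! * 12!) = 1820.

1820


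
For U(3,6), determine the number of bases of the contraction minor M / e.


Contracting e from U(3,6) gives U(2,5).
Bases of U(2,5) = C(5,2) = 5! / (2! * 3!) = 10.

10


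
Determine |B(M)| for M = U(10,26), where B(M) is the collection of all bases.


Bases of U(10,26) are all 10-element subsets of the 26-element ground set.
Number of bases = C(26,10).
C(26,10) = 5311735.

5311735


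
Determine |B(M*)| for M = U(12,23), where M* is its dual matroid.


The dual of U(r,n) is U(n-r, n) = U(11,23).
Bases of U(11,23) are all (11)-element subsets.
|B(M*)| = C(23,11) = 23! / (11! * 12!) = 1352078.

1352078


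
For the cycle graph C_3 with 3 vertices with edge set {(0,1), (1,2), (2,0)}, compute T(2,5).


T(C_3; x,y) = x + x^2 + ... + x^(2) + y.
T(2,5) = 2^1 + 2^2 + 5
= 2 + 4 + 5
= 11.

11


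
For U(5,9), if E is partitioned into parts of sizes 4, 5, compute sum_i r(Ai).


r(Ai) = min(|Ai|, 5) for each part.
Sum = min(4,5) + min(5,5)
    = 4 + 5
    = 9.

9


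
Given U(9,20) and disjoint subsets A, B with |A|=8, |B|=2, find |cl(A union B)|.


|A union B| = 8 + 2 = 10 (disjoint).
In U(9,20), cl(S) = S if |S| < 9, else cl(S) = E.
Since 10 >= 9, cl(A union B) = E.
|cl(A union B)| = 20.

20


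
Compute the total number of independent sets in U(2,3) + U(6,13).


For a direct sum, |I(M1+M2)| = |I(M1)| * |I(M2)|.
|I(U(2,3))| = sum C(3,k) for k=0..2 = 7.
|I(U(6,13))| = sum C(13,k) for k=0..6 = 4096.
Total = 7 * 4096 = 28672.

28672


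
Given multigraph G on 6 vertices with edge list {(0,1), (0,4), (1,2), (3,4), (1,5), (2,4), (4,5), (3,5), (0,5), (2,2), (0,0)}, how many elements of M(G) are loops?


In a graphic matroid, a loop is a self-loop edge (u,u) with rank 0.
Examining all 11 edges for self-loops...
Self-loops found: (2,2), (0,0)
Number of loops = 2.

2


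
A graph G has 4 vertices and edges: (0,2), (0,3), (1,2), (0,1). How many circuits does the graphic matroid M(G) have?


A circuit in a graphic matroid = edge set of a simple cycle.
G has 4 vertices and 4 edges.
Enumerating all minimal edge subsets forming cycles...
Total circuits found: 1.

1


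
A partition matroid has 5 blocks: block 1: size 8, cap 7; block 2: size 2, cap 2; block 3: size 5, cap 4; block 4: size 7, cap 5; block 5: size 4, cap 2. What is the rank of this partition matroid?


Rank of a partition matroid = sum of min(|Si|, ci) for each block.
= min(8,7) + min(2,2) + min(5,4) + min(7,5) + min(4,2)
= 7 + 2 + 4 + 5 + 2
= 20.

20


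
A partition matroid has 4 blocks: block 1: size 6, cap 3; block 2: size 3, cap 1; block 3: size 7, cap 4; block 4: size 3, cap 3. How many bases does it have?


A basis picks exactly ci elements from block i.
Number of bases = product of C(|Si|, ci).
= C(6,3) * C(3,1) * C(7,4) * C(3,3)
= 20 * 3 * 35 * 1
= 2100.

2100


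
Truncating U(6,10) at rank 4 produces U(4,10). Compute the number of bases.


Truncating U(6,10) to rank 4 gives U(4,10).
Bases of U(4,10) are all 4-element subsets of 10 elements.
Number of bases = C(10,4) = (10 * 9 * 8 * 7) / (1 * 2 * 3 * 4) = 210.

210


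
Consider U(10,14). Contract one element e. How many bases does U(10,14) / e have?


Contracting e from U(10,14) gives U(9,13).
Bases of U(9,13) = (13 choose 9) = 715.

715


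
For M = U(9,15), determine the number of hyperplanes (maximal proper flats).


Hyperplanes of U(9,15) are flats of rank 8.
In a uniform matroid, these are exactly the (8)-element subsets.
Count = C(15,8) = 6435.

6435


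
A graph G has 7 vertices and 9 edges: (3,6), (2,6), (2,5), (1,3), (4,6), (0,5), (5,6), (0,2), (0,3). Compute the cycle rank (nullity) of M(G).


Cycle rank (nullity) = |E| - r(M) = |E| - (|V| - c).
|E| = 9, |V| = 7, c = 1.
Nullity = 9 - (7 - 1) = 9 - 6 = 3.

3


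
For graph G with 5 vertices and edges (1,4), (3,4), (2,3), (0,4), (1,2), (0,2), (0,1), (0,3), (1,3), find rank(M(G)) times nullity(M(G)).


r(M) = |V| - c = 5 - 1 = 4.
nullity = |E| - r(M) = 9 - 4 = 5.
Product = 4 * 5 = 20.

20


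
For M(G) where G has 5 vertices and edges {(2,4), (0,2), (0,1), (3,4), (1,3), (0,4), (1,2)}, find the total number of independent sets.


An independent set in a graphic matroid is an acyclic edge subset.
G has 5 vertices and 7 edges.
Enumerate all 2^7 = 128 subsets, checking for acyclicity.
Total independent sets = 86.

86


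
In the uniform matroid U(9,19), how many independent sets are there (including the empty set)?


Independent sets of U(9,19) are all subsets of size <= 9.
Count = C(19,0) + C(19,1) + C(19,2) + C(19,3) + C(19,4) + C(19,5) + C(19,6) + C(19,7) + C(19,8) + C(19,9)
     = 1 + 19 + 171 + 969 + 3876 + 11628 + 27132 + 50388 + 75582 + 92378
     = 262144.

262144


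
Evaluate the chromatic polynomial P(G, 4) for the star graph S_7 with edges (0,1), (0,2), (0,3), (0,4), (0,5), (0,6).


P(tree, k) = k * (k-1)^(6) for any tree on 7 vertices.
P(4) = 4 * 3^6 = 4 * 729 = 2916.

2916


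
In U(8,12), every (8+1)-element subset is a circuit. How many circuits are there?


In U(8,12), circuits are the (9)-element subsets.
Any set of 9 elements is dependent, and removing any one element gives
an independent set of size 8, so it is a minimal dependent set.
Number of circuits = C(12,9) = 220.

220


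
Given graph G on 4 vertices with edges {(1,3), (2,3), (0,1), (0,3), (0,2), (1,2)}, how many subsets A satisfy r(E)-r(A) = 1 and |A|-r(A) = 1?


R(x,y) = sum over A in 2^E of x^(r(E)-r(A)) * y^(|A|-r(A)).
G has 4 vertices, 6 edges. r(E) = 3.
Enumerate all 2^6 = 64 subsets.
Count subsets with r(E)-r(A)=1 and |A|-r(A)=1: 4.

4


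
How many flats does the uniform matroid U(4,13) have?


Flats of U(4,13): every subset of size < 4 is a flat, plus E itself.
Count = (13 choose 0) + (13 choose 1) + (13 choose 2) + (13 choose 3) + 1
     = 1 + 13 + 78 + 286 + 1
     = 379.

379


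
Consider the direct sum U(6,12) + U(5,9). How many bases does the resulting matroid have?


Bases of a direct sum M1 + M2: |B| = |B(M1)| * |B(M2)|.
|B(U(6,12))| = C(12,6) = 924.
|B(U(5,9))| = C(9,5) = 126.
Total bases = 924 * 126 = 116424.

116424


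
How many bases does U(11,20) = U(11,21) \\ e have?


Deleting e from U(11,21) gives U(11,20) since n > r.
Bases of U(11,20) = C(20,11) = 167960.

167960


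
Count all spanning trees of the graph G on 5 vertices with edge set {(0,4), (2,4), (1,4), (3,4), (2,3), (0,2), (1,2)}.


By Kirchhoff's matrix tree theorem, the number of spanning trees equals
the determinant of any cofactor of the Laplacian matrix L.
G has 5 vertices and 7 edges.
Computing the (4 x 4) cofactor determinant gives 20.

20


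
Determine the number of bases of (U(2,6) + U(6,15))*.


(M1+M2)* = M1* + M2*.
M1* = U(4,6), bases: C(6,4) = 15.
M2* = U(9,15), bases: C(15,9) = 5005.
|B(M*)| = 15 * 5005 = 75075.

75075


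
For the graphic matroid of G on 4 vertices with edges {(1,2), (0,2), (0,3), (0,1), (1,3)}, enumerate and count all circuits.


A circuit in a graphic matroid = edge set of a simple cycle.
G has 4 vertices and 5 edges.
Enumerating all minimal edge subsets forming cycles...
Total circuits found: 3.

3


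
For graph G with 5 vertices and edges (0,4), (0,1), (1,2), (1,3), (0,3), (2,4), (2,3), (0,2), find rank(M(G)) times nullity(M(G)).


r(M) = |V| - c = 5 - 1 = 4.
nullity = |E| - r(M) = 8 - 4 = 4.
Product = 4 * 4 = 16.

16


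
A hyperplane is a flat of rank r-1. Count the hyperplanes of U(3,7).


Hyperplanes of U(3,7) are flats of rank 2.
In a uniform matroid, these are exactly the (2)-element subsets.
Count = C(7,2) = 7! / (2! * 5!) = 21.

21


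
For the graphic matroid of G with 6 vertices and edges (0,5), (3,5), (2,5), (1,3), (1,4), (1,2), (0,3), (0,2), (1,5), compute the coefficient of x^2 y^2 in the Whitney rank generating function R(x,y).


R(x,y) = sum over A in 2^E of x^(r(E)-r(A)) * y^(|A|-r(A)).
G has 6 vertices, 9 edges. r(E) = 5.
Enumerate all 2^9 = 512 subsets.
Count subsets with r(E)-r(A)=2 and |A|-r(A)=2: 4.

4


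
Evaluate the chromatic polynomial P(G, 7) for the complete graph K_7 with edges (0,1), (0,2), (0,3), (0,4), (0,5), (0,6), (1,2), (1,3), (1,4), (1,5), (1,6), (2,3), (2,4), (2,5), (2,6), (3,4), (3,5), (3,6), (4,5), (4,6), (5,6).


P(K_7, k) = k(k-1)(k-2)...(k-6).
P(7) = (7) * (6) * (5) * (4) * (3) * (2) * (1) = 5040.

5040


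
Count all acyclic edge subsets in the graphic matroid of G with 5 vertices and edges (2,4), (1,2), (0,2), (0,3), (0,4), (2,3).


An independent set in a graphic matroid is an acyclic edge subset.
G has 5 vertices and 6 edges.
Enumerate all 2^6 = 64 subsets, checking for acyclicity.
Total independent sets = 48.

48


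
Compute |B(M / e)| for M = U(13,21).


Contracting e from U(13,21) gives U(12,20).
Bases of U(12,20) = C(20,12) = 20! / (12! * 8!) = 125970.

125970


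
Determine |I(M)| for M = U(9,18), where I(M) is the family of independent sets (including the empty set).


Independent sets of U(9,18) are all subsets of size <= 9.
Count = C(18,0) + C(18,1) + C(18,2) + C(18,3) + C(18,4) + C(18,5) + C(18,6) + C(18,7) + C(18,8) + C(18,9)
     = 1 + 18 + 153 + 816 + 3060 + 8568 + 18564 + 31824 + 43758 + 48620
     = 155382.

155382


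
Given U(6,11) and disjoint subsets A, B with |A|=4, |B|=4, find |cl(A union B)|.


|A union B| = 4 + 4 = 8 (disjoint).
In U(6,11), cl(S) = S if |S| < 6, else cl(S) = E.
Since 8 >= 6, cl(A union B) = E.
|cl(A union B)| = 11.

11


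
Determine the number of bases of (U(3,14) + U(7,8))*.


(M1+M2)* = M1* + M2*.
M1* = U(11,14), bases: C(14,11) = 364.
M2* = U(1,8), bases: C(8,1) = 8.
|B(M*)| = 364 * 8 = 2912.

2912


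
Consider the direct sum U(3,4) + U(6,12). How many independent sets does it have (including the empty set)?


For a direct sum, |I(M1+M2)| = |I(M1)| * |I(M2)|.
|I(U(3,4))| = sum C(4,k) for k=0..3 = 15.
|I(U(6,12))| = sum C(12,k) for k=0..6 = 2510.
Total = 15 * 2510 = 37650.

37650


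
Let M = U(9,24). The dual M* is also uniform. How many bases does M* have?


The dual of U(r,n) is U(n-r, n) = U(15,24).
Bases of U(15,24) are all (15)-element subsets.
|B(M*)| = C(24,15) = 1307504.

1307504


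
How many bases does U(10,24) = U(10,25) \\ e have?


Deleting e from U(10,25) gives U(10,24) since n > r.
Bases of U(10,24) = C(24,10) = 24! / (10! * 14!) = 1961256.

1961256


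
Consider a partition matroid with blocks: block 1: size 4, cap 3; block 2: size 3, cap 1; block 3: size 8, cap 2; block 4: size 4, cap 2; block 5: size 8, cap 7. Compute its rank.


Rank of a partition matroid = sum of min(|Si|, ci) for each block.
= min(4,3) + min(3,1) + min(8,2) + min(4,2) + min(8,7)
= 3 + 1 + 2 + 2 + 7
= 15.

15


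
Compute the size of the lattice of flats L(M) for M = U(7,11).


Flats of U(7,11): every subset of size < 7 is a flat, plus E itself.
Count = C(11,0) + C(11,1) + C(11,2) + C(11,3) + C(11,4) + C(11,5) + C(11,6) + 1
     = 1 + 11 + 55 + 165 + 330 + 462 + 462 + 1
     = 1487.

1487


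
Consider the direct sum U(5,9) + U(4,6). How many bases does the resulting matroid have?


Bases of a direct sum M1 + M2: |B| = |B(M1)| * |B(M2)|.
|B(U(5,9))| = C(9,5) = 126.
|B(U(4,6))| = C(6,4) = 15.
Total bases = 126 * 15 = 1890.

1890


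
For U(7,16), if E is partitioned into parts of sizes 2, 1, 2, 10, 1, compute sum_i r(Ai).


r(Ai) = min(|Ai|, 7) for each part.
Sum = min(2,7) + min(1,7) + min(2,7) + min(10,7) + min(1,7)
    = 2 + 1 + 2 + 7 + 1
    = 13.

13


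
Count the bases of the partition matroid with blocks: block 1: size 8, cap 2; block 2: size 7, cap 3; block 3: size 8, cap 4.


A basis picks exactly ci elements from block i.
Number of bases = product of C(|Si|, ci).
= C(8,2) * C(7,3) * C(8,4)
= 28 * 35 * 70
= 68600.

68600


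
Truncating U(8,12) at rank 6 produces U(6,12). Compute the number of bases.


Truncating U(8,12) to rank 6 gives U(6,12).
Bases of U(6,12) are all 6-element subsets of 12 elements.
Number of bases = C(12,6) = 924.

924


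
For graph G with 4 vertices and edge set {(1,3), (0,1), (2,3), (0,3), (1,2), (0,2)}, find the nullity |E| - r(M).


Cycle rank (nullity) = |E| - r(M) = |E| - (|V| - c).
|E| = 6, |V| = 4, c = 1.
Nullity = 6 - (4 - 1) = 6 - 3 = 3.

3


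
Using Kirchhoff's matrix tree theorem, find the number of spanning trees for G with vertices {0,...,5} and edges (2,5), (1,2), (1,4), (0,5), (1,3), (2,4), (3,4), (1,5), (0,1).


By Kirchhoff's matrix tree theorem, the number of spanning trees equals
the determinant of any cofactor of the Laplacian matrix L.
G has 6 vertices and 9 edges.
Computing the (5 x 5) cofactor determinant gives 55.

55


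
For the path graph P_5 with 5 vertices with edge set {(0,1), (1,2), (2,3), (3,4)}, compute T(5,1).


A path on 5 vertices is a tree with 4 edges.
T(x,y) = x^(4) for any tree.
T(5,1) = 5^4 = 625.

625


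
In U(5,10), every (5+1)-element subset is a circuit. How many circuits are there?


In U(5,10), circuits are the (6)-element subsets.
Any set of 6 elements is dependent, and removing any one element gives
an independent set of size 5, so it is a minimal dependent set.
Number of circuits = C(10,6) = 210.

210


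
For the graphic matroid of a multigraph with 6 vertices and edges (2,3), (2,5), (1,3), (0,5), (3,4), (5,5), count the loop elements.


In a graphic matroid, a loop is a self-loop edge (u,u) with rank 0.
Examining all 6 edges for self-loops...
Self-loops found: (5,5)
Number of loops = 1.

1


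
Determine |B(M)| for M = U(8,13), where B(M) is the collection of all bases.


Bases of U(8,13) are all 8-element subsets of the 13-element ground set.
Number of bases = C(13,8).
C(13,8) = 1287.

1287


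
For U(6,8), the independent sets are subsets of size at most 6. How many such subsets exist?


Independent sets of U(6,8) are all subsets of size <= 6.
Count = (8 choose 0) + (8 choose 1) + (8 choose 2) + (8 choose 3) + (8 choose 4) + (8 choose 5) + (8 choose 6)
     = 1 + 8 + 28 + 56 + 70 + 56 + 28
     = 247.

247


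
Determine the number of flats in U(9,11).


Flats of U(9,11): every subset of size < 9 is a flat, plus E itself.
Count = (11 choose 0) + (11 choose 1) + (11 choose 2) + (11 choose 3) + (11 choose 4) + (11 choose 5) + (11 choose 6) + (11 choose 7) + (11 choose 8) + 1
     = 1 + 11 + 55 + 165 + 330 + 462 + 462 + 330 + 165 + 1
     = 1982.

1982


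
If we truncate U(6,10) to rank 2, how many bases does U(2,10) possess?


Truncating U(6,10) to rank 2 gives U(2,10).
Bases of U(2,10) are all 2-element subsets of 10 elements.
Number of bases = (10 choose 2) = 45.

45


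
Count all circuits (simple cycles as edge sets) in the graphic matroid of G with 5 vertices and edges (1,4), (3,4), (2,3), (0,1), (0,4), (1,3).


A circuit in a graphic matroid = edge set of a simple cycle.
G has 5 vertices and 6 edges.
Enumerating all minimal edge subsets forming cycles...
Total circuits found: 3.

3


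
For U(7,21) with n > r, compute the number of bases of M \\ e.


Deleting e from U(7,21) gives U(7,20) since n > r.
Bases of U(7,20) = (20 choose 7) = 77520.

77520


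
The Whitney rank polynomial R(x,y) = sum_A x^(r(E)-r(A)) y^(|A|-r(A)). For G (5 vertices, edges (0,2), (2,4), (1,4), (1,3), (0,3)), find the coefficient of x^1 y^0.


R(x,y) = sum over A in 2^E of x^(r(E)-r(A)) * y^(|A|-r(A)).
G has 5 vertices, 5 edges. r(E) = 4.
Enumerate all 2^5 = 32 subsets.
Count subsets with r(E)-r(A)=1 and |A|-r(A)=0: 10.

10


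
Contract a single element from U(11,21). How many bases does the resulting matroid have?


Contracting e from U(11,21) gives U(10,20).
Bases of U(10,20) = (20 choose 10) = 184756.

184756


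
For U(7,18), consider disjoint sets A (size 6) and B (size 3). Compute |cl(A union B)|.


|A union B| = 6 + 3 = 9 (disjoint).
In U(7,18), cl(S) = S if |S| < 7, else cl(S) = E.
Since 9 >= 7, cl(A union B) = E.
|cl(A union B)| = 18.

18


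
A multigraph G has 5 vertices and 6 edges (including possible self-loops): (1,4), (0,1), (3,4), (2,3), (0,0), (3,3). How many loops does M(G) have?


In a graphic matroid, a loop is a self-loop edge (u,u) with rank 0.
Examining all 6 edges for self-loops...
Self-loops found: (0,0), (3,3)
Number of loops = 2.

2


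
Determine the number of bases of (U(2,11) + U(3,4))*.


(M1+M2)* = M1* + M2*.
M1* = U(9,11), bases: C(11,9) = 55.
M2* = U(1,4), bases: C(4,1) = 4.
|B(M*)| = 55 * 4 = 220.

220


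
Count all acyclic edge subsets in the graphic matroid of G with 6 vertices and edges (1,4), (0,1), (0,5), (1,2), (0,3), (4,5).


An independent set in a graphic matroid is an acyclic edge subset.
G has 6 vertices and 6 edges.
Enumerate all 2^6 = 64 subsets, checking for acyclicity.
Total independent sets = 60.

60


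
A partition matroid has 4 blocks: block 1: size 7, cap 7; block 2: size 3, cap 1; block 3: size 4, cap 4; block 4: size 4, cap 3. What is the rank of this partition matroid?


Rank of a partition matroid = sum of min(|Si|, ci) for each block.
= min(7,7) + min(3,1) + min(4,4) + min(4,3)
= 7 + 1 + 4 + 3
= 15.

15


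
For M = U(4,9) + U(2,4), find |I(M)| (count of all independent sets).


For a direct sum, |I(M1+M2)| = |I(M1)| * |I(M2)|.
|I(U(4,9))| = sum C(9,k) for k=0..4 = 256.
|I(U(2,4))| = sum C(4,k) for k=0..2 = 11.
Total = 256 * 11 = 2816.

2816


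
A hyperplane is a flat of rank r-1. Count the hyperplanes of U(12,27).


Hyperplanes of U(12,27) are flats of rank 11.
In a uniform matroid, these are exactly the (11)-element subsets.
Count = C(27,11) = 27! / (11! * 16!) = 13037895.

13037895


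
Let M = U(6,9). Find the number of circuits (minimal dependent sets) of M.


In U(6,9), circuits are the (7)-element subsets.
Any set of 7 elements is dependent, and removing any one element gives
an independent set of size 6, so it is a minimal dependent set.
Number of circuits = C(9,7) = 36.

36


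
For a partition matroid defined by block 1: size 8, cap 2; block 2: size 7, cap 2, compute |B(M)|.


A basis picks exactly ci elements from block i.
Number of bases = product of C(|Si|, ci).
= C(8,2) * C(7,2)
= 28 * 21
= 588.

588


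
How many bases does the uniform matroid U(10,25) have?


Bases of U(10,25) are all 10-element subsets of the 25-element ground set.
Number of bases = C(25,10).
C(25,10) = 25! / (10! * 15!) = 3268760.

3268760


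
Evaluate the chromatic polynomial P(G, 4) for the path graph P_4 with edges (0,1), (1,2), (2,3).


P(P_4, k) = k * (k-1)^(3).
P(4) = 4 * 3^3 = 4 * 27 = 108.

108


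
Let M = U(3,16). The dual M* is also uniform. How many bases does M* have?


The dual of U(r,n) is U(n-r, n) = U(13,16).
Bases of U(13,16) are all (13)-element subsets.
|B(M*)| = C(16,13) = 16! / (13! * 3!) = 560.

560


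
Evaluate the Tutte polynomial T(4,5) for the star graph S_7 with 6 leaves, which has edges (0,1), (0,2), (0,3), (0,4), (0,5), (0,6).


A star on 7 vertices is a tree with 6 edges.
T(x,y) = x^(6) for any tree.
T(4,5) = 4^6 = 4096.

4096


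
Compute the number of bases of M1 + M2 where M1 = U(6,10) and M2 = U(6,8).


Bases of a direct sum M1 + M2: |B| = |B(M1)| * |B(M2)|.
|B(U(6,10))| = C(10,6) = 210.
|B(U(6,8))| = C(8,6) = 28.
Total bases = 210 * 28 = 5880.

5880


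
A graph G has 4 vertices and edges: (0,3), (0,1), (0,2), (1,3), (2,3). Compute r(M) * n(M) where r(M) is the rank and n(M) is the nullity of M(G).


r(M) = |V| - c = 4 - 1 = 3.
nullity = |E| - r(M) = 5 - 3 = 2.
Product = 3 * 2 = 6.

6


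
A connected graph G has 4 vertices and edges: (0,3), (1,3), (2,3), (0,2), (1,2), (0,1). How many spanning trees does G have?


By Kirchhoff's matrix tree theorem, the number of spanning trees equals
the determinant of any cofactor of the Laplacian matrix L.
G has 4 vertices and 6 edges.
Computing the (3 x 3) cofactor determinant gives 16.

16


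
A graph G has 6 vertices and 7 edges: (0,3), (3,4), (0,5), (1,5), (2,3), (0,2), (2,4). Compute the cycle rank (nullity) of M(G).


Cycle rank (nullity) = |E| - r(M) = |E| - (|V| - c).
|E| = 7, |V| = 6, c = 1.
Nullity = 7 - (6 - 1) = 7 - 5 = 2.

2


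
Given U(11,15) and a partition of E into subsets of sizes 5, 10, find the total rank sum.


r(Ai) = min(|Ai|, 11) for each part.
Sum = min(5,11) + min(10,11)
    = 5 + 10
    = 15.

15


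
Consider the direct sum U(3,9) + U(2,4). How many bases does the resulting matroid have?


Bases of a direct sum M1 + M2: |B| = |B(M1)| * |B(M2)|.
|B(U(3,9))| = C(9,3) = 84.
|B(U(2,4))| = C(4,2) = 6.
Total bases = 84 * 6 = 504.

504


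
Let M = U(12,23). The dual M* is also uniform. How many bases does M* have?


The dual of U(r,n) is U(n-r, n) = U(11,23).
Bases of U(11,23) are all (11)-element subsets.
|B(M*)| = (23 choose 11) = 1352078.

1352078


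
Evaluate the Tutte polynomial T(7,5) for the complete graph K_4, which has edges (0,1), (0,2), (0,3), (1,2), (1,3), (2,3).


T(K_4; x,y) = x^3 + 3x^2 + 4xy + 2x + y^3 + 3y^2 + 2y.
Substituting x=7, y=5:
= 343 + 147 + 140 + 14 + 125 + 75 + 10
= 854.

854


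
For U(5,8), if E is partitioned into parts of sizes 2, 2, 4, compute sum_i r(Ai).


r(Ai) = min(|Ai|, 5) for each part.
Sum = min(2,5) + min(2,5) + min(4,5)
    = 2 + 2 + 4
    = 8.

8


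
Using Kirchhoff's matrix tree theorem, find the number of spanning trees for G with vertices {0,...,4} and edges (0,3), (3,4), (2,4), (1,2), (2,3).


By Kirchhoff's matrix tree theorem, the number of spanning trees equals
the determinant of any cofactor of the Laplacian matrix L.
G has 5 vertices and 5 edges.
Computing the (4 x 4) cofactor determinant gives 3.

3


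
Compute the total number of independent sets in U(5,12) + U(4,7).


For a direct sum, |I(M1+M2)| = |I(M1)| * |I(M2)|.
|I(U(5,12))| = sum C(12,k) for k=0..5 = 1586.
|I(U(4,7))| = sum C(7,k) for k=0..4 = 99.
Total = 1586 * 99 = 157014.

157014


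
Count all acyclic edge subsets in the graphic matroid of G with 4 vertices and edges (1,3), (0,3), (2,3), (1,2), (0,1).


An independent set in a graphic matroid is an acyclic edge subset.
G has 4 vertices and 5 edges.
Enumerate all 2^5 = 32 subsets, checking for acyclicity.
Total independent sets = 24.

24


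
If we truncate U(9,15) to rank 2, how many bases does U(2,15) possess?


Truncating U(9,15) to rank 2 gives U(2,15).
Bases of U(2,15) are all 2-element subsets of 15 elements.
Number of bases = C(15,2) = (15 * 14) / (1 * 2) = 105.

105


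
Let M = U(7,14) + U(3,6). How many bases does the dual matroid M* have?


(M1+M2)* = M1* + M2*.
M1* = U(7,14), bases: C(14,7) = 3432.
M2* = U(3,6), bases: C(6,3) = 20.
|B(M*)| = 3432 * 20 = 68640.

68640


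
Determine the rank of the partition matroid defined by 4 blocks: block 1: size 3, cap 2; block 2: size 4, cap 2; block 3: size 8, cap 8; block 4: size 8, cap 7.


Rank of a partition matroid = sum of min(|Si|, ci) for each block.
= min(3,2) + min(4,2) + min(8,8) + min(8,7)
= 2 + 2 + 8 + 7
= 19.

19


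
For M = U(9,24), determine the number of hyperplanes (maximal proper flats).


Hyperplanes of U(9,24) are flats of rank 8.
In a uniform matroid, these are exactly the (8)-element subsets.
Count = (24 choose 8) = 735471.

735471


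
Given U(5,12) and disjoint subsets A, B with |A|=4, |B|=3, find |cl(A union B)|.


|A union B| = 4 + 3 = 7 (disjoint).
In U(5,12), cl(S) = S if |S| < 5, else cl(S) = E.
Since 7 >= 5, cl(A union B) = E.
|cl(A union B)| = 12.

12


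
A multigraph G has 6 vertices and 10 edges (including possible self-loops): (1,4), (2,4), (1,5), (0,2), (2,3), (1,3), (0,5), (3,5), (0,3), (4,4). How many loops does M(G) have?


In a graphic matroid, a loop is a self-loop edge (u,u) with rank 0.
Examining all 10 edges for self-loops...
Self-loops found: (4,4)
Number of loops = 1.

1


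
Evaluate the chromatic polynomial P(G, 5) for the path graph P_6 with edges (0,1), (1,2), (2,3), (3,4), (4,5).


P(P_6, k) = k * (k-1)^(5).
P(5) = 5 * 4^5 = 5 * 1024 = 5120.

5120


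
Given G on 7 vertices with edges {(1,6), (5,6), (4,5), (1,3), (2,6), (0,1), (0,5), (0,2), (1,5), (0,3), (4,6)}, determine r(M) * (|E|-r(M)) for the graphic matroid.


r(M) = |V| - c = 7 - 1 = 6.
nullity = |E| - r(M) = 11 - 6 = 5.
Product = 6 * 5 = 30.

30


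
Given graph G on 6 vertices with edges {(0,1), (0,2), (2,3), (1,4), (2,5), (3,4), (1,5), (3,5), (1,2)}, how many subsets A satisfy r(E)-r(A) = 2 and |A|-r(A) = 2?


R(x,y) = sum over A in 2^E of x^(r(E)-r(A)) * y^(|A|-r(A)).
G has 6 vertices, 9 edges. r(E) = 5.
Enumerate all 2^9 = 512 subsets.
Count subsets with r(E)-r(A)=2 and |A|-r(A)=2: 2.

2


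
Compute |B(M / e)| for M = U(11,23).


Contracting e from U(11,23) gives U(10,22).
Bases of U(10,22) = C(22,10) = 22! / (10! * 12!) = 646646.

646646


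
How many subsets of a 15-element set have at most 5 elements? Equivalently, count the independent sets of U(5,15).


Independent sets of U(5,15) are all subsets of size <= 5.
Count = C(15,0) + C(15,1) + C(15,2) + C(15,3) + C(15,4) + C(15,5)
     = 1 + 15 + 105 + 455 + 1365 + 3003
     = 4944.

4944


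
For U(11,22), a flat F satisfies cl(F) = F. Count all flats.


Flats of U(11,22): every subset of size < 11 is a flat, plus E itself.
Count = (22 choose 0) + (22 choose 1) + (22 choose 2) + (22 choose 3) + (22 choose 4) + (22 choose 5) + (22 choose 6) + (22 choose 7) + (22 choose 8) + (22 choose 9) + (22 choose 10) + 1
     = 1 + 22 + 231 + 1540 + 7315 + 26334 + 74613 + 170544 + 319770 + 497420 + 646646 + 1
     = 1744437.

1744437


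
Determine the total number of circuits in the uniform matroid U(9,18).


In U(9,18), circuits are the (10)-element subsets.
Any set of 10 elements is dependent, and removing any one element gives
an independent set of size 9, so it is a minimal dependent set.
Number of circuits = C(18,10) = 18! / (10! * 8!) = 43758.

43758


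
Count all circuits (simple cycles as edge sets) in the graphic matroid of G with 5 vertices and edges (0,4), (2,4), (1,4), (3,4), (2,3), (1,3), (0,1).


A circuit in a graphic matroid = edge set of a simple cycle.
G has 5 vertices and 7 edges.
Enumerating all minimal edge subsets forming cycles...
Total circuits found: 6.

6


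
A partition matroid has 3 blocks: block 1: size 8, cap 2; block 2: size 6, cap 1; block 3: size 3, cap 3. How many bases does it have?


A basis picks exactly ci elements from block i.
Number of bases = product of C(|Si|, ci).
= C(8,2) * C(6,1) * C(3,3)
= 28 * 6 * 1
= 168.

168


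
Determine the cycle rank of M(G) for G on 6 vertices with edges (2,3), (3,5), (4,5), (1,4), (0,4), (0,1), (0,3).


Cycle rank (nullity) = |E| - r(M) = |E| - (|V| - c).
|E| = 7, |V| = 6, c = 1.
Nullity = 7 - (6 - 1) = 7 - 5 = 2.

2


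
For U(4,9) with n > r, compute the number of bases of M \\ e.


Deleting e from U(4,9) gives U(4,8) since n > r.
Bases of U(4,8) = (8 choose 4) = 70.

70


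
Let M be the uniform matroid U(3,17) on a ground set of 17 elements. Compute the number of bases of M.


Bases of U(3,17) are all 3-element subsets of the 17-element ground set.
Number of bases = C(17,3).
(17 choose 3) = 680.

680


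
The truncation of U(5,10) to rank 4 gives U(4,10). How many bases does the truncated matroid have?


Truncating U(5,10) to rank 4 gives U(4,10).
Bases of U(4,10) are all 4-element subsets of 10 elements.
Number of bases = C(10,4) = 10! / (4! * 6!) = 210.

210


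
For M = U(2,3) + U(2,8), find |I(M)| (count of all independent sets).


For a direct sum, |I(M1+M2)| = |I(M1)| * |I(M2)|.
|I(U(2,3))| = sum C(3,k) for k=0..2 = 7.
|I(U(2,8))| = sum C(8,k) for k=0..2 = 37.
Total = 7 * 37 = 259.

259


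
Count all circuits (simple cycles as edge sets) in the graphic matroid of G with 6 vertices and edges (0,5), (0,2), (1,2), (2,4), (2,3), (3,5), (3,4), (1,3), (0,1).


A circuit in a graphic matroid = edge set of a simple cycle.
G has 6 vertices and 9 edges.
Enumerating all minimal edge subsets forming cycles...
Total circuits found: 12.

12


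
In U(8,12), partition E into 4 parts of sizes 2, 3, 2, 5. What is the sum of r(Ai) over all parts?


r(Ai) = min(|Ai|, 8) for each part.
Sum = min(2,8) + min(3,8) + min(2,8) + min(5,8)
    = 2 + 3 + 2 + 5
    = 12.

12


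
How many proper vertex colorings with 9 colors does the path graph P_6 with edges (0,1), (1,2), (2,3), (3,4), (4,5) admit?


P(P_6, k) = k * (k-1)^(5).
P(9) = 9 * 8^5 = 9 * 32768 = 294912.

294912


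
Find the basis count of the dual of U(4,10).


The dual of U(r,n) is U(n-r, n) = U(6,10).
Bases of U(6,10) are all (6)-element subsets.
|B(M*)| = C(10,6) = 210.

210


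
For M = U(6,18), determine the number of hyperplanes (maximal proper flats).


Hyperplanes of U(6,18) are flats of rank 5.
In a uniform matroid, these are exactly the (5)-element subsets.
Count = C(18,5) = 18! / (5! * 13!) = 8568.

8568


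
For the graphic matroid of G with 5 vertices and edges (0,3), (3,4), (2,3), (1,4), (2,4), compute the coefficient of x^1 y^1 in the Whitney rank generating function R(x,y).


R(x,y) = sum over A in 2^E of x^(r(E)-r(A)) * y^(|A|-r(A)).
G has 5 vertices, 5 edges. r(E) = 4.
Enumerate all 2^5 = 32 subsets.
Count subsets with r(E)-r(A)=1 and |A|-r(A)=1: 2.

2


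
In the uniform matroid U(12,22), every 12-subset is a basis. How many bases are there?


Bases of U(12,22) are all 12-element subsets of the 22-element ground set.
Number of bases = C(22,12).
C(22,12) = 22! / (12! * 10!) = 646646.

646646


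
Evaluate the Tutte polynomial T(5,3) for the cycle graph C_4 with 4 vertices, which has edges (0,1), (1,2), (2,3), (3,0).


T(C_4; x,y) = x + x^2 + ... + x^(3) + y.
T(5,3) = 5^1 + 5^2 + 5^3 + 3
= 5 + 25 + 125 + 3
= 158.

158


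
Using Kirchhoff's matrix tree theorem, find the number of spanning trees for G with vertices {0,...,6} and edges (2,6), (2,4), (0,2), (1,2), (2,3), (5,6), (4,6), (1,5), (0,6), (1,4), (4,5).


By Kirchhoff's matrix tree theorem, the number of spanning trees equals
the determinant of any cofactor of the Laplacian matrix L.
G has 7 vertices and 11 edges.
Computing the (6 x 6) cofactor determinant gives 114.

114


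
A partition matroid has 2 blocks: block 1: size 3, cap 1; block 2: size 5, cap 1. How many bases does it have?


A basis picks exactly ci elements from block i.
Number of bases = product of C(|Si|, ci).
= C(3,1) * C(5,1)
= 3 * 5
= 15.

15


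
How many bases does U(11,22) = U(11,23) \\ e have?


Deleting e from U(11,23) gives U(11,22) since n > r.
Bases of U(11,22) = C(22,11) = 705432.

705432


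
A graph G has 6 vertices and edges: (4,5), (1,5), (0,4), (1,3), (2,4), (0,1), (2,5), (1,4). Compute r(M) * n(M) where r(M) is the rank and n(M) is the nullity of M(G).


r(M) = |V| - c = 6 - 1 = 5.
nullity = |E| - r(M) = 8 - 5 = 3.
Product = 5 * 3 = 15.

15


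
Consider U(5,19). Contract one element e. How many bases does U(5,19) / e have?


Contracting e from U(5,19) gives U(4,18).
Bases of U(4,18) = C(18,4) = 18! / (4! * 14!) = 3060.

3060


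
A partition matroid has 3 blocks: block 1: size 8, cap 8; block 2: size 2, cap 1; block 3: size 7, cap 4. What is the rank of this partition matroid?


Rank of a partition matroid = sum of min(|Si|, ci) for each block.
= min(8,8) + min(2,1) + min(7,4)
= 8 + 1 + 4
= 13.

13


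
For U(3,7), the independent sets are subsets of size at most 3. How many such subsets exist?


Independent sets of U(3,7) are all subsets of size <= 3.
Count = C(7,0) + C(7,1) + C(7,2) + C(7,3)
     = 1 + 7 + 21 + 35
     = 64.

64


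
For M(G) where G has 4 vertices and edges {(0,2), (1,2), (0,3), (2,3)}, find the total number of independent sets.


An independent set in a graphic matroid is an acyclic edge subset.
G has 4 vertices and 4 edges.
Enumerate all 2^4 = 16 subsets, checking for acyclicity.
Total independent sets = 14.

14


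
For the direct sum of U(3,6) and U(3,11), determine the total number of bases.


Bases of a direct sum M1 + M2: |B| = |B(M1)| * |B(M2)|.
|B(U(3,6))| = C(6,3) = 20.
|B(U(3,11))| = C(11,3) = 165.
Total bases = 20 * 165 = 3300.

3300


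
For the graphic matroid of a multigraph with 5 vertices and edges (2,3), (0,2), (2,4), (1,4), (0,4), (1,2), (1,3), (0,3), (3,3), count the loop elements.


In a graphic matroid, a loop is a self-loop edge (u,u) with rank 0.
Examining all 9 edges for self-loops...
Self-loops found: (3,3)
Number of loops = 1.

1


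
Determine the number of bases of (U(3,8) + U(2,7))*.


(M1+M2)* = M1* + M2*.
M1* = U(5,8), bases: C(8,5) = 56.
M2* = U(5,7), bases: C(7,5) = 21.
|B(M*)| = 56 * 21 = 1176.

1176


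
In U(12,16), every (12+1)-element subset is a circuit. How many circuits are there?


In U(12,16), circuits are the (13)-element subsets.
Any set of 13 elements is dependent, and removing any one element gives
an independent set of size 12, so it is a minimal dependent set.
Number of circuits = (16 choose 13) = 560.

560


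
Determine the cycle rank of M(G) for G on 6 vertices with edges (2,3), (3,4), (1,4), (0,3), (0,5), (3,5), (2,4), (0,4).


Cycle rank (nullity) = |E| - r(M) = |E| - (|V| - c).
|E| = 8, |V| = 6, c = 1.
Nullity = 8 - (6 - 1) = 8 - 5 = 3.

3


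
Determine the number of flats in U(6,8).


Flats of U(6,8): every subset of size < 6 is a flat, plus E itself.
Count = C(8,0) + C(8,1) + C(8,2) + C(8,3) + C(8,4) + C(8,5) + 1
     = 1 + 8 + 28 + 56 + 70 + 56 + 1
     = 220.

220


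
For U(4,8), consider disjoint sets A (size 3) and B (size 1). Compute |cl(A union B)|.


|A union B| = 3 + 1 = 4 (disjoint).
In U(4,8), cl(S) = S if |S| < 4, else cl(S) = E.
Since 4 >= 4, cl(A union B) = E.
|cl(A union B)| = 8.

8


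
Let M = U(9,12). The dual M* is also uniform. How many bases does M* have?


The dual of U(r,n) is U(n-r, n) = U(3,12).
Bases of U(3,12) are all (3)-element subsets.
|B(M*)| = C(12,3) = 12! / (3! * 9!) = 220.

220


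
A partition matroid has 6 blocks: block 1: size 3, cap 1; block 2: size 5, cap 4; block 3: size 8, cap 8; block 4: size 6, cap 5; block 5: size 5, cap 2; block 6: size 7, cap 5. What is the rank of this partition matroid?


Rank of a partition matroid = sum of min(|Si|, ci) for each block.
= min(3,1) + min(5,4) + min(8,8) + min(6,5) + min(5,2) + min(7,5)
= 1 + 4 + 8 + 5 + 2 + 5
= 25.

25


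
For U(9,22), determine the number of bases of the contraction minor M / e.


Contracting e from U(9,22) gives U(8,21).
Bases of U(8,21) = (21 choose 8) = 203490.

203490


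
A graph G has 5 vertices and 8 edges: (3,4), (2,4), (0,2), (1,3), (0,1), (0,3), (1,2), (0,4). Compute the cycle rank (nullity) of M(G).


Cycle rank (nullity) = |E| - r(M) = |E| - (|V| - c).
|E| = 8, |V| = 5, c = 1.
Nullity = 8 - (5 - 1) = 8 - 4 = 4.

4


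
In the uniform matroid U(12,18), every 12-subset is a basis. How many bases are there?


Bases of U(12,18) are all 12-element subsets of the 18-element ground set.
Number of bases = C(18,12).
C(18,12) = 18! / (12! * 6!) = 18564.

18564


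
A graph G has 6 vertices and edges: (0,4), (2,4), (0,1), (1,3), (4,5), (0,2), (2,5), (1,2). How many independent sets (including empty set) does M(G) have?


An independent set in a graphic matroid is an acyclic edge subset.
G has 6 vertices and 8 edges.
Enumerate all 2^8 = 256 subsets, checking for acyclicity.
Total independent sets = 164.

164
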